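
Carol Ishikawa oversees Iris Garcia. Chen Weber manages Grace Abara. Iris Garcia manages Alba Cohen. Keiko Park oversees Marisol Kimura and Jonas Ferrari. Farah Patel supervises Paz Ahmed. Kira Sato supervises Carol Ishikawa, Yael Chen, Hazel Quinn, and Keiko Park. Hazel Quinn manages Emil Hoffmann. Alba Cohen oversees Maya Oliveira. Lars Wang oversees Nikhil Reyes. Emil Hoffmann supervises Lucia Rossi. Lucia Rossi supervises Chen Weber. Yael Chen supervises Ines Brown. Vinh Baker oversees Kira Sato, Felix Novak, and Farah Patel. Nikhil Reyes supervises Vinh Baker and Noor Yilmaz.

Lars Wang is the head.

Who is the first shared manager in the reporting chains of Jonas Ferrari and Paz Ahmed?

Jonas Ferrari's chain of managers is Keiko Park, Kira Sato, Vinh Baker, Nikhil Reyes, Lars Wang. Paz Ahmed's chain of managers is Farah Patel, Vinh Baker, Nikhil Reyes, Lars Wang. The first manager that appears in both chains is Vinh Baker.

Vinh Baker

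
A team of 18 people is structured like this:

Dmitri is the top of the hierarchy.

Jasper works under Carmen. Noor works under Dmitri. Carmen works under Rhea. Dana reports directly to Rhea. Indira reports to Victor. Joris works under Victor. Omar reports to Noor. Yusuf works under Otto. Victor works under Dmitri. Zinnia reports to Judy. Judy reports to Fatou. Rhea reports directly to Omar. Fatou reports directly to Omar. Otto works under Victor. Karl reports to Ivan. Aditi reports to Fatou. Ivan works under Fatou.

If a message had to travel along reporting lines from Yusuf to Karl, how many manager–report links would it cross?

Yusuf is 3 levels below Dmitri, and Karl is 5 levels below Dmitri (their lowest common manager). The shortest path runs up from Yusuf to Dmitri and back down to Karl: 3 + 5 = 8 links.

8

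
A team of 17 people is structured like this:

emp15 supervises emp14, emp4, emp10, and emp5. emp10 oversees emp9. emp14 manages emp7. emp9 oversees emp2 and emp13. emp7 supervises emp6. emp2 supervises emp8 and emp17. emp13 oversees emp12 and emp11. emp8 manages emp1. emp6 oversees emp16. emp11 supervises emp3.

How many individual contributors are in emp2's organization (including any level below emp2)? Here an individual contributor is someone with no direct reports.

The people in emp2's organization with no one reporting to them are emp17, emp1. That is 2.

2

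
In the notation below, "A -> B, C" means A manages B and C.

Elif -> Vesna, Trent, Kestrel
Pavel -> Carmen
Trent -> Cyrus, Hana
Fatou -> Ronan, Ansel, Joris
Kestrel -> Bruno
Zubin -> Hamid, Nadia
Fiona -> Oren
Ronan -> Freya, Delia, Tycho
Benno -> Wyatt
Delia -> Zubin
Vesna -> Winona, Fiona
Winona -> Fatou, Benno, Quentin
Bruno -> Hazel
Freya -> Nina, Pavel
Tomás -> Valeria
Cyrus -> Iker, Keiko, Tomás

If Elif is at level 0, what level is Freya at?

Chain from Freya up to Elif: Freya → Ronan → Fatou → Winona → Vesna → Elif. That is 5 steps up, so Freya is 5 levels below Elif.

5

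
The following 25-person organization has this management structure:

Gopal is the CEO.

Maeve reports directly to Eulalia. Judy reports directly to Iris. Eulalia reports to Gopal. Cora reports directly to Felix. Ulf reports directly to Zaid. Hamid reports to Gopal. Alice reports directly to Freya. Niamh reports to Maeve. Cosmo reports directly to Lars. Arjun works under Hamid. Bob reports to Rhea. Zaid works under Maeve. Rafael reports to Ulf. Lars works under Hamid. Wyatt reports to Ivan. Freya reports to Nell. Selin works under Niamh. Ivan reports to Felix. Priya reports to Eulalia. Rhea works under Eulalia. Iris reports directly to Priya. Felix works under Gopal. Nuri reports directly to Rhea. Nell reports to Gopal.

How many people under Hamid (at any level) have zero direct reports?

The people in Hamid's organization with no one reporting to them are Arjun, Cosmo. That is 2.

2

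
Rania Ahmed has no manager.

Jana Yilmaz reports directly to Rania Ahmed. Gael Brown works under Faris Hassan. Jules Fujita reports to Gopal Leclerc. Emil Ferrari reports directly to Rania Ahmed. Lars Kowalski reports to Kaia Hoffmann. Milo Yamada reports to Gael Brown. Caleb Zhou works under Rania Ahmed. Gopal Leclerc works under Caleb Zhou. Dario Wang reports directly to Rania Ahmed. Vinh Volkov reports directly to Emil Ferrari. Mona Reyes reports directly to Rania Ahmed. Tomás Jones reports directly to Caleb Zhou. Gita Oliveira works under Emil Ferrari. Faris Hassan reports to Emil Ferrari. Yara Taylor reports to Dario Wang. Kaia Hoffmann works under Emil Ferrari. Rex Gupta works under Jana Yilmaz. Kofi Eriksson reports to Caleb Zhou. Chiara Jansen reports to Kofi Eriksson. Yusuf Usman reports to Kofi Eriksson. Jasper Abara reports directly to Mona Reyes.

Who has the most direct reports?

Direct-report counts: Rania Ahmed has 5; Mona Reyes has 1; Caleb Zhou has 3; Kofi Eriksson has 2; Gopal Leclerc has 1; Emil Ferrari has 4; Kaia Hoffmann has 1; Faris Hassan has 1; Gael Brown has 1; Dario Wang has 1; Jana Yilmaz has 1. The largest is 5, held by Rania Ahmed.

Rania Ahmed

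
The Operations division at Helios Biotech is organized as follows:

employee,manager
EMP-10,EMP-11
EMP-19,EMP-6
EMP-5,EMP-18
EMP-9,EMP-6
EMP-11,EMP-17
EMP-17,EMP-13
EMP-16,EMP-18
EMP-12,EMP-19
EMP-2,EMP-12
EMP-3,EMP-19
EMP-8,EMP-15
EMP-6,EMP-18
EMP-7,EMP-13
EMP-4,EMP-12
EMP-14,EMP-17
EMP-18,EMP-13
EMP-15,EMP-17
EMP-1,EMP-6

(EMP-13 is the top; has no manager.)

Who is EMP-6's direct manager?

EMP-18

EMP-6 reports directly to EMP-18.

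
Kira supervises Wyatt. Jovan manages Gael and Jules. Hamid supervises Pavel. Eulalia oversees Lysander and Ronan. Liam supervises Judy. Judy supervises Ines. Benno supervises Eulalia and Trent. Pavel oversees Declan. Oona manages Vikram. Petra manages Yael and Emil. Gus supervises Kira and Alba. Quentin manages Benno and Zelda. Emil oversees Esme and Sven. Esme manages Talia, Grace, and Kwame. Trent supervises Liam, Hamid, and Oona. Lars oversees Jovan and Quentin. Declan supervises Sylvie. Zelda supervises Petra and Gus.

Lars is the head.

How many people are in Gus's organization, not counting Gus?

3

Gus directly manages Kira, Alba. Under Kira: Wyatt (1). Alba has no reports. So Gus's organization is 2 direct reports plus everyone under them: 2 + 1 = 3.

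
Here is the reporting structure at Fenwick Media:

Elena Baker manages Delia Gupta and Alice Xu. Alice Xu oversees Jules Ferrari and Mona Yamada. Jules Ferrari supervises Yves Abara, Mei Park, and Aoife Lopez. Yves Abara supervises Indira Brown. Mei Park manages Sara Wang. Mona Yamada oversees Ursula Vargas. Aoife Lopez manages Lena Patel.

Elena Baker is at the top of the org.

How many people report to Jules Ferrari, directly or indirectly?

Jules Ferrari directly manages Yves Abara, Mei Park, Aoife Lopez. Under Yves Abara: Indira Brown (1). Under Mei Park: Sara Wang (1). Under Aoife Lopez: Lena Patel (1). So Jules Ferrari's organization is 3 direct reports plus everyone under them: 2 + 2 + 2 = 6.

6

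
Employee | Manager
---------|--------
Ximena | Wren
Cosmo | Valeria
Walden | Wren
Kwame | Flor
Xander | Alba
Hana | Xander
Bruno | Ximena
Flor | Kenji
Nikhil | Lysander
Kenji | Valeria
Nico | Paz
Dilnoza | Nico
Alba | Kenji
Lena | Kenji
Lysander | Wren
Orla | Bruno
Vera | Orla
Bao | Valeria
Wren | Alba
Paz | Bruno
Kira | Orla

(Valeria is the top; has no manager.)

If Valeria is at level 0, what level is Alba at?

Chain from Alba up to Valeria: Alba → Kenji → Valeria. That is 2 steps up, so Alba is 2 levels below Valeria.

2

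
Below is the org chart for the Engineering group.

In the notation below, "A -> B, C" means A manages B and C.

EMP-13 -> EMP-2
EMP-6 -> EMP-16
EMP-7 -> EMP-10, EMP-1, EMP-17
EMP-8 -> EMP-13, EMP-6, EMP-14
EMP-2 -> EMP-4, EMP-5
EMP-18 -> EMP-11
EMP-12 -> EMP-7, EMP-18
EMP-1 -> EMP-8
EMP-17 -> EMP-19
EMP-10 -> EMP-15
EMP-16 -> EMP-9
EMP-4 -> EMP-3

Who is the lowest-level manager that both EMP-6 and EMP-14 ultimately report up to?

EMP-6's chain of managers is EMP-8, EMP-1, EMP-7, EMP-12. EMP-14's chain of managers is EMP-8, EMP-1, EMP-7, EMP-12. The first manager that appears in both chains is EMP-8.

EMP-8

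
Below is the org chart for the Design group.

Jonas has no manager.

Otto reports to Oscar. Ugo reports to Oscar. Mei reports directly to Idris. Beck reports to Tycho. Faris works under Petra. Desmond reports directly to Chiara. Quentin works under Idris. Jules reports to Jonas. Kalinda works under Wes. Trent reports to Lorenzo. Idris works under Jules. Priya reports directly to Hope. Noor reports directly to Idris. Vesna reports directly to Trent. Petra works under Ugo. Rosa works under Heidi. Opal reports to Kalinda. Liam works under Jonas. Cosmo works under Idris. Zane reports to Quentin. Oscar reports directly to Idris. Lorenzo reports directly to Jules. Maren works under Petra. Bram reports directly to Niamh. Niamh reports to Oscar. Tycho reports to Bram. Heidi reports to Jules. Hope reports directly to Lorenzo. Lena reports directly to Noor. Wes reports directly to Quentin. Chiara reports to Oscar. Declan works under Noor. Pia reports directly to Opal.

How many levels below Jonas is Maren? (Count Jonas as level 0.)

Chain from Maren up to Jonas: Maren → Petra → Ugo → Oscar → Idris → Jules → Jonas. That is 6 steps up, so Maren is 6 levels below Jonas.

6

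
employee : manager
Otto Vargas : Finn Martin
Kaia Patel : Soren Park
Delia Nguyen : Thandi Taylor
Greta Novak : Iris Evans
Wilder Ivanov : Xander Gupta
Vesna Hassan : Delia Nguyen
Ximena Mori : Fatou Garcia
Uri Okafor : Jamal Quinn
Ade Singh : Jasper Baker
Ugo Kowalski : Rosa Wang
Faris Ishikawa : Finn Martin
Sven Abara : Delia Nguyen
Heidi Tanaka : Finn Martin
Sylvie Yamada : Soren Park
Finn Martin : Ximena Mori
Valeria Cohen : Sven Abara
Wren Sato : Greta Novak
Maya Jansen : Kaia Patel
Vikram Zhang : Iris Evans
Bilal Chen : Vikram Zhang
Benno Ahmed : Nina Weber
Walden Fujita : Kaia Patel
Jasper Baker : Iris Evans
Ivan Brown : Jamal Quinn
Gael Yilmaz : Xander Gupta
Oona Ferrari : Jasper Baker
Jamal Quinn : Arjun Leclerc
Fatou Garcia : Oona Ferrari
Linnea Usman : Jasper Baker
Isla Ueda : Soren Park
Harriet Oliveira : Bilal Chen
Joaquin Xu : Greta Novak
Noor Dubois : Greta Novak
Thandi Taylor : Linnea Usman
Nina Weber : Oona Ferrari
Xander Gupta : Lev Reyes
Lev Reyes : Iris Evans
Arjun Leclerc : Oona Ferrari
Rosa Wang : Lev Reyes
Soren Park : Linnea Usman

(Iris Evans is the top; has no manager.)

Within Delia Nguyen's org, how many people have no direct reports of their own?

2

The people in Delia Nguyen's organization with no one reporting to them are Vesna Hassan, Valeria Cohen. That is 2.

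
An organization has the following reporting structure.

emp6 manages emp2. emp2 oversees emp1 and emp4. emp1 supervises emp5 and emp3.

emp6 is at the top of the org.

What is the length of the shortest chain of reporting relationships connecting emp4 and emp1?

2

emp4 is 1 level below emp2, and emp1 is 1 level below emp2 (their lowest common manager). The shortest path runs up from emp4 to emp2 and back down to emp1: 1 + 1 = 2 links.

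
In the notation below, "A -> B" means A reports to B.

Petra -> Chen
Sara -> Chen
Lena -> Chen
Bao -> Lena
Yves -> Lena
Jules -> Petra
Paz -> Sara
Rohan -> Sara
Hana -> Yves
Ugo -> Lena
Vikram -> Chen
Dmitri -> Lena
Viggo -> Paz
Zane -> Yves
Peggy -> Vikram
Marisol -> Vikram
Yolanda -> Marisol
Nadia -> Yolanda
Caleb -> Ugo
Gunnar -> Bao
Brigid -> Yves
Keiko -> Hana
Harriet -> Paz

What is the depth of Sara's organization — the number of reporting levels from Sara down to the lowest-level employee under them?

The longest chain under Sara runs Sara → Paz → Harriet, which is 2 levels below Sara.

2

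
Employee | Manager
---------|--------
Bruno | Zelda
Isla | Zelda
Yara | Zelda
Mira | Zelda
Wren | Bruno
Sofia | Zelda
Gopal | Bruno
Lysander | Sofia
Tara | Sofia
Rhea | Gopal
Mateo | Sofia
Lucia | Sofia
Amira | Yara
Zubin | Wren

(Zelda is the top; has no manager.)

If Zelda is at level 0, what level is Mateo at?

2

Chain from Mateo up to Zelda: Mateo → Sofia → Zelda. That is 2 steps up, so Mateo is 2 levels below Zelda.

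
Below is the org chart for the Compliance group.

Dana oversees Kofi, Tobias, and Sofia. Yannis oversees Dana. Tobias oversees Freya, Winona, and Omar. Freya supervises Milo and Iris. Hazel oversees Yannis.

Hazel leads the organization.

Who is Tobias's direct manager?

Dana

Tobias reports directly to Dana.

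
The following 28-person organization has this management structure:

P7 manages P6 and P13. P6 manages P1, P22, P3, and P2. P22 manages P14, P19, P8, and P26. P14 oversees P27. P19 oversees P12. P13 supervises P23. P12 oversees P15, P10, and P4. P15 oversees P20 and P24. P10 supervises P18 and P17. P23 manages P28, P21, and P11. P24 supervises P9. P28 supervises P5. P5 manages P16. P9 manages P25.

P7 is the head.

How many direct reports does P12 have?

P12 directly manages P15, P10, P4. That is 3 direct reports.

3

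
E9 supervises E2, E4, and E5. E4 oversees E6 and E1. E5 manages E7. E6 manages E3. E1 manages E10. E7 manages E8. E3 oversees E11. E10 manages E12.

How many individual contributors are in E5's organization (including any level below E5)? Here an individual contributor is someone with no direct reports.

The only person in E5's organization with no one reporting to them is E8. That is 1.

1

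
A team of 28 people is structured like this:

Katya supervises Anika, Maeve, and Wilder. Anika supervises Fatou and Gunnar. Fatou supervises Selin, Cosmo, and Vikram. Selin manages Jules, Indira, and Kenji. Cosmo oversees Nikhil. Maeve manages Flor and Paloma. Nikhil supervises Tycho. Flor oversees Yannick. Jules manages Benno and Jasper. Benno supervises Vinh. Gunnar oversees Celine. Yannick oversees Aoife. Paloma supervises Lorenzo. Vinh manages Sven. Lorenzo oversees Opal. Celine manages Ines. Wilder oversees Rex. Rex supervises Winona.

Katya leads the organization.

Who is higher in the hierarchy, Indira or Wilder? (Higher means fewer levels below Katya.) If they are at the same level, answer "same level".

Wilder

Indira is 4 levels below Katya; Wilder is 1. Wilder is higher.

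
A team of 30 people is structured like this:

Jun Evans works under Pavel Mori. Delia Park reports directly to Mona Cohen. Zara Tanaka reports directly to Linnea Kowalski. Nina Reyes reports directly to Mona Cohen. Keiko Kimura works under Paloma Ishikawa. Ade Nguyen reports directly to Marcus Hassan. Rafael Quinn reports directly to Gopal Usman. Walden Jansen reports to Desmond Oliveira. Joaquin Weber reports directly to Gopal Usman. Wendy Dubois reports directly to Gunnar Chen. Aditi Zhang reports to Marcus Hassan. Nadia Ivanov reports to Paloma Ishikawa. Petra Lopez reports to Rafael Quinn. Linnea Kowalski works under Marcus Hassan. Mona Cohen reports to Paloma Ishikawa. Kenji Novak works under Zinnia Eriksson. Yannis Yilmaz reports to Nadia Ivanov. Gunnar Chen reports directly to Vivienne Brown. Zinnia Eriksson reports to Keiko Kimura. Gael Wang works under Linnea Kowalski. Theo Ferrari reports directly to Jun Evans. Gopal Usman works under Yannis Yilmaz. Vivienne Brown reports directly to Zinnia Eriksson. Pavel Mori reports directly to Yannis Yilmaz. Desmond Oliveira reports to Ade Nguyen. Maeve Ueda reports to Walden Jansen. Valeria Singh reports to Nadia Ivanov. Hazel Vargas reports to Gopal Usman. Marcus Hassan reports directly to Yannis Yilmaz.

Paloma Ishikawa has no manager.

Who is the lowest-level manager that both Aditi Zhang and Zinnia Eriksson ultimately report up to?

Aditi Zhang's chain of managers is Marcus Hassan, Yannis Yilmaz, Nadia Ivanov, Paloma Ishikawa. Zinnia Eriksson's chain of managers is Keiko Kimura, Paloma Ishikawa. The first manager that appears in both chains is Paloma Ishikawa.

Paloma Ishikawa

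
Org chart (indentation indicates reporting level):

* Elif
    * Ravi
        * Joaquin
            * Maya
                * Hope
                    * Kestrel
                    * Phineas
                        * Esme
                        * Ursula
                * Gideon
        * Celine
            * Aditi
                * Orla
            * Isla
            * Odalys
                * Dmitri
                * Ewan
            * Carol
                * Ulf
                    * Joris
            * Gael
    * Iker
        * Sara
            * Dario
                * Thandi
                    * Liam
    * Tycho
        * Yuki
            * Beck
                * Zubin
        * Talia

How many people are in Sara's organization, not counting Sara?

3

Sara directly manages Dario. Under Dario: Thandi, Liam (2). That's 3 in total.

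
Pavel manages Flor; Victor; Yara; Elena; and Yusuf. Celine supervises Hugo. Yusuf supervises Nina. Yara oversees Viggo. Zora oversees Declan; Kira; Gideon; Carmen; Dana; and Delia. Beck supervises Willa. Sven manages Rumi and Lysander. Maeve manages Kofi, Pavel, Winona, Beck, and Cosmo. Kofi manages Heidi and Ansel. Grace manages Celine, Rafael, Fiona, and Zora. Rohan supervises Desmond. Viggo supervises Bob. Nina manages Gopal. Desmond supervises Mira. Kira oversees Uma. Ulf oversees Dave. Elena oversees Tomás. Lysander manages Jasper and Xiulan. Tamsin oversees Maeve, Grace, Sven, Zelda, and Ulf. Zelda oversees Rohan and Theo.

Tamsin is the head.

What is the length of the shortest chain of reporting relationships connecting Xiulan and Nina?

Xiulan is 3 levels below Tamsin, and Nina is 4 levels below Tamsin (their lowest common manager). The shortest path runs up from Xiulan to Tamsin and back down to Nina: 3 + 4 = 7 links.

7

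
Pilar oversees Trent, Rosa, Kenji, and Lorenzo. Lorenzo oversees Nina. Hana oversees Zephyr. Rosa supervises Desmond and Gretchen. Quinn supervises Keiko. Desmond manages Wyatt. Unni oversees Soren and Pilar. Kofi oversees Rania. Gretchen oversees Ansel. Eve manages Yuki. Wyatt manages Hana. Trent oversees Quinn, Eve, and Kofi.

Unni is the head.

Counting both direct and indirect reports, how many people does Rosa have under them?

6

Rosa directly manages Desmond, Gretchen. Under Desmond: Wyatt, Hana, Zephyr (3). Under Gretchen: Ansel (1). So Rosa's organization is 2 direct reports plus everyone under them: 4 + 2 = 6.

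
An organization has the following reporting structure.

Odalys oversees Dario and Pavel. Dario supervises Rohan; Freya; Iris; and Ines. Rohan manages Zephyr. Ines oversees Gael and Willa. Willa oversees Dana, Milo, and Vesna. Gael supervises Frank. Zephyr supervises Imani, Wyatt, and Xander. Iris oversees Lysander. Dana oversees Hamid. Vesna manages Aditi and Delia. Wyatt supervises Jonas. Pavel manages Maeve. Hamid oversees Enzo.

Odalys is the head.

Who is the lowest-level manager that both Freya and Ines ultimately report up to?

Dario

Freya's chain of managers is Dario, Odalys. Ines's chain of managers is Dario, Odalys. The first manager that appears in both chains is Dario.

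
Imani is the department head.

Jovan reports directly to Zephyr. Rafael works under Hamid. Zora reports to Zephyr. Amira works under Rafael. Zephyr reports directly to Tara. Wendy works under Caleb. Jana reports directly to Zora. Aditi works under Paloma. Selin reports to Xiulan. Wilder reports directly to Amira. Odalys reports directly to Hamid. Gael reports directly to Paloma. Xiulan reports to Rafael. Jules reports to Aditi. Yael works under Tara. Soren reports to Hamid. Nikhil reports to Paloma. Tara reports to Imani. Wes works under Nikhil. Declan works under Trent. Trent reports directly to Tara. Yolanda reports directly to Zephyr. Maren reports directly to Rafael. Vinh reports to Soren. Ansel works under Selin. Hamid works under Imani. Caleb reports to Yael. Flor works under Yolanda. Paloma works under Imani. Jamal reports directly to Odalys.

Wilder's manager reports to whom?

Rafael

Wilder reports to Amira, and Amira reports to Rafael. So Wilder's skip-level manager is Rafael.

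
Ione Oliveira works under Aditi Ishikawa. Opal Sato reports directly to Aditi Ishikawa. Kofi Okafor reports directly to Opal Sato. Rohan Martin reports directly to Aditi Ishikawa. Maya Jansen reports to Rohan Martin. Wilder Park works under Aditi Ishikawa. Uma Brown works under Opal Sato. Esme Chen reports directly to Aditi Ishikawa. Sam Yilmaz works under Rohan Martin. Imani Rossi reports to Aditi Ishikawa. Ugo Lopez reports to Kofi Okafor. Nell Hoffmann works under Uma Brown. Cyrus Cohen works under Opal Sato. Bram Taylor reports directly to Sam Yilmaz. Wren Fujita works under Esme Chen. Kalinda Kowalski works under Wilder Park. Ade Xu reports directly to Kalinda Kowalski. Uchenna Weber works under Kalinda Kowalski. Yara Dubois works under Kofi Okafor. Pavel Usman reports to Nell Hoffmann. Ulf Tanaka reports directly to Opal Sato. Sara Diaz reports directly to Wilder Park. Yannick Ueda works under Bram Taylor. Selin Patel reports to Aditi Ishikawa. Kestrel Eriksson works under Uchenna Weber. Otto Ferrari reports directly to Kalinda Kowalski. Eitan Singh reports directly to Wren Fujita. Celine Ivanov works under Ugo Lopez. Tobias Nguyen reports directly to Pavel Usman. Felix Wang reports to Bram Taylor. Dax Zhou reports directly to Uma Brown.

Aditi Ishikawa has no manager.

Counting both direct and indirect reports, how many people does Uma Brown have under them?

Uma Brown directly manages Nell Hoffmann, Dax Zhou. Under Nell Hoffmann: Pavel Usman, Tobias Nguyen (2). Dax Zhou has no reports. So Uma Brown's organization is 2 direct reports plus everyone under them: 3 + 1 = 4.

4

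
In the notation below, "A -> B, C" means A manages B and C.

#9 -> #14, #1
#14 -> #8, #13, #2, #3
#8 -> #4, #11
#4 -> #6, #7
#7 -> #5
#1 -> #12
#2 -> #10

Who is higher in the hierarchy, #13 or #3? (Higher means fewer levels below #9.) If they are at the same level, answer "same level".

Both #13 and #3 are 2 levels below #9.

same level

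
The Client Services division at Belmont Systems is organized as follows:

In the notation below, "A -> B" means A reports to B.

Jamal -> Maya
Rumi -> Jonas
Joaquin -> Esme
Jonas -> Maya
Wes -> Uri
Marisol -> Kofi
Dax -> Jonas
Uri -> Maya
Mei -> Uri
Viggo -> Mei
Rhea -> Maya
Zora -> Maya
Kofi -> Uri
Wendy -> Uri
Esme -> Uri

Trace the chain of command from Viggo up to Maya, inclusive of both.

Viggo -> Mei -> Uri -> Maya

Viggo reports to Mei. Mei reports to Uri. Uri reports to Maya. Maya is at the top.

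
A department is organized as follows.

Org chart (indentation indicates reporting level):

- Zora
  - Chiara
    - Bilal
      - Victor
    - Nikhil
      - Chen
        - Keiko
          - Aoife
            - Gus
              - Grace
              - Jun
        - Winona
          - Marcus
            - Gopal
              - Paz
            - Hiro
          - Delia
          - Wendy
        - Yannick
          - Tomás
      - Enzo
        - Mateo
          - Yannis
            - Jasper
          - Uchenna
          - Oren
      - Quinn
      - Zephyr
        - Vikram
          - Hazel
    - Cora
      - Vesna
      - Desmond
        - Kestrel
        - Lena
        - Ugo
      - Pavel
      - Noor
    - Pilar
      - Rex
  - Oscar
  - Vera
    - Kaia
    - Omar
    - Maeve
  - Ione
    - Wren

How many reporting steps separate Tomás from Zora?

5

Chain from Tomás up to Zora: Tomás → Yannick → Chen → Nikhil → Chiara → Zora. That is 5 steps up, so Tomás is 5 levels below Zora.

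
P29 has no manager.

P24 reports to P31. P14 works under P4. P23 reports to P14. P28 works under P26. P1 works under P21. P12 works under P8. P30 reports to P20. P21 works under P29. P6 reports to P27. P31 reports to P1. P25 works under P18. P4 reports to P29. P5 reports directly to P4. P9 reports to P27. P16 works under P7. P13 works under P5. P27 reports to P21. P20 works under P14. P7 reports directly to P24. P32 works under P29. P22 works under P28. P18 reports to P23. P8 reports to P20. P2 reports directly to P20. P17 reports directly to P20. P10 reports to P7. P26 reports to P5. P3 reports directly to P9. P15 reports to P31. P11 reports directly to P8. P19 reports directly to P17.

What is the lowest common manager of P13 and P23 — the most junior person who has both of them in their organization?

P4

P13's chain of managers is P5, P4, P29. P23's chain of managers is P14, P4, P29. The first manager that appears in both chains is P4.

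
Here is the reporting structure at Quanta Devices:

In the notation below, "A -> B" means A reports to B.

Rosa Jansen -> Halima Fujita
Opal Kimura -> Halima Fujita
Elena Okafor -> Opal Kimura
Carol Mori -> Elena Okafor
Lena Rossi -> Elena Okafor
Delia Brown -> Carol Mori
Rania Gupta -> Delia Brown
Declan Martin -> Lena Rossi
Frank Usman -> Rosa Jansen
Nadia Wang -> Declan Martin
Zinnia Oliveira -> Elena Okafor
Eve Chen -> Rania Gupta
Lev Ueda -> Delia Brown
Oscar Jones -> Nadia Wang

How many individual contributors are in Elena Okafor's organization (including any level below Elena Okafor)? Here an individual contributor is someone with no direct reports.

4

The people in Elena Okafor's organization with no one reporting to them are Zinnia Oliveira, Oscar Jones, Lev Ueda, Eve Chen. That is 4.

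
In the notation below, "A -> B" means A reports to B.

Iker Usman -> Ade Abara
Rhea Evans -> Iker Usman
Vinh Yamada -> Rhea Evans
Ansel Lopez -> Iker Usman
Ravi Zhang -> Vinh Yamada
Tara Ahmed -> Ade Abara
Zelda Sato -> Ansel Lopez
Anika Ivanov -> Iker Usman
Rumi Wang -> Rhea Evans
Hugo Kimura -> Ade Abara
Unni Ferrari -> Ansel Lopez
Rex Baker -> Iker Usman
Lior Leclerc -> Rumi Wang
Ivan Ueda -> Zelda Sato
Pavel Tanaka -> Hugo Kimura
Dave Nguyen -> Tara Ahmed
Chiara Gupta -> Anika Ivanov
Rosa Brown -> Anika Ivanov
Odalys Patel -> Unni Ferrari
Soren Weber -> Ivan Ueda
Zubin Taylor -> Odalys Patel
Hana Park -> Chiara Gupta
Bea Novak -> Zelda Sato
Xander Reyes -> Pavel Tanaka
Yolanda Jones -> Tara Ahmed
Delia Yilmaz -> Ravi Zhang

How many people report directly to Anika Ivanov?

2

Anika Ivanov directly manages Chiara Gupta, Rosa Brown. That is 2 direct reports.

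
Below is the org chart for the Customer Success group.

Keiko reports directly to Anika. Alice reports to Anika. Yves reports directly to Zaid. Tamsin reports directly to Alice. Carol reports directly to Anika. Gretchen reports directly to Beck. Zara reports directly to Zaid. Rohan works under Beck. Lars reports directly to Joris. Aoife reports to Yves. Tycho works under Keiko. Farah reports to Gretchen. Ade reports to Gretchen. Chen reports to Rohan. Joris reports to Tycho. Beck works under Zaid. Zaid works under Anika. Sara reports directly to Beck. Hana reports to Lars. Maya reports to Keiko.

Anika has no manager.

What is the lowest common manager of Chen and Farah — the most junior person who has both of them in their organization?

Beck

Chen's chain of managers is Rohan, Beck, Zaid, Anika. Farah's chain of managers is Gretchen, Beck, Zaid, Anika. The first manager that appears in both chains is Beck.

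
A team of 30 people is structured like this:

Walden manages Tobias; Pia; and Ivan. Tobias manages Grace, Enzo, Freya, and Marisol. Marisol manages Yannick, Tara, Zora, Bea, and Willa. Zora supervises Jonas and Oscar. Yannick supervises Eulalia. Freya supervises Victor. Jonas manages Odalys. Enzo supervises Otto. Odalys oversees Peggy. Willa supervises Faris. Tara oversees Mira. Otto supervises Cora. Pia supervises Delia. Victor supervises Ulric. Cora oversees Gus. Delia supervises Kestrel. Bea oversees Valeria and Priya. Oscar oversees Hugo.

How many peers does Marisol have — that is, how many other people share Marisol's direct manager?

Marisol reports to Tobias. Tobias's other direct reports are Grace, Freya, Enzo — 3 peers.

3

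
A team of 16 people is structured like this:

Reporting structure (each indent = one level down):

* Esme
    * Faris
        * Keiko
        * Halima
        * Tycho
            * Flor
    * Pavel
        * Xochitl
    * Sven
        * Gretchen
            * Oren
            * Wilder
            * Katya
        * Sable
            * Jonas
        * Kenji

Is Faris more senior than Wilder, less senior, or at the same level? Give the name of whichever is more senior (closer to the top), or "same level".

Faris

Faris is 1 level below Esme; Wilder is 3. Faris is higher.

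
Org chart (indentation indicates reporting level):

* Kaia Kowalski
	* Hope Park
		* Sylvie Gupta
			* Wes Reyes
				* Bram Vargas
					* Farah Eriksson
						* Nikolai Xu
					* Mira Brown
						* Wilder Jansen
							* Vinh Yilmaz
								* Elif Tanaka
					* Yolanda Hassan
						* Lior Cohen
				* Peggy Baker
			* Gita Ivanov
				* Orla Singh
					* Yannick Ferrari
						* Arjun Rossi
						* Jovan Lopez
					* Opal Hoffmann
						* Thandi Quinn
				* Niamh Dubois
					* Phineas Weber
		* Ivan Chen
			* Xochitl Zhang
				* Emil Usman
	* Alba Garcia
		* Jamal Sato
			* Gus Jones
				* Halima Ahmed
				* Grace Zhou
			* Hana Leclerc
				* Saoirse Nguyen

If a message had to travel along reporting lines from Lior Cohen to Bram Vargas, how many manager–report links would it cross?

Lior Cohen is in Bram Vargas's organization: the chain from Lior Cohen up to Bram Vargas is Lior Cohen → Yolanda Hassan → Bram Vargas, which is 2 links.

2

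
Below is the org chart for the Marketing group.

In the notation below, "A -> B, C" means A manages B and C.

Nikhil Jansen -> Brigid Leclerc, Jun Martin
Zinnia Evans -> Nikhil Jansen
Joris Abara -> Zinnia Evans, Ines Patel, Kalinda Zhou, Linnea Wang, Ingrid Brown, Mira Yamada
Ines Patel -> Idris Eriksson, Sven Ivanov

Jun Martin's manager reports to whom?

Jun Martin reports to Nikhil Jansen, and Nikhil Jansen reports to Zinnia Evans. So Jun Martin's skip-level manager is Zinnia Evans.

Zinnia Evans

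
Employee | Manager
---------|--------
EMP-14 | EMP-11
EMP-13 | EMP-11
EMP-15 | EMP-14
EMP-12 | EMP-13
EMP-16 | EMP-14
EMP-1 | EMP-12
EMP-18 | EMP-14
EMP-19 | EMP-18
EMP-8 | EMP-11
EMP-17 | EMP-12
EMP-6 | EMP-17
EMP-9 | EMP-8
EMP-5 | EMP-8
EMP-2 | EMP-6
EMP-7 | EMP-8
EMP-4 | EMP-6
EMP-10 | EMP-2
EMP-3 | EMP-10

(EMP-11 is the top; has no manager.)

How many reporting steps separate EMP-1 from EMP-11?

Chain from EMP-1 up to EMP-11: EMP-1 → EMP-12 → EMP-13 → EMP-11. That is 3 steps up, so EMP-1 is 3 levels below EMP-11.

3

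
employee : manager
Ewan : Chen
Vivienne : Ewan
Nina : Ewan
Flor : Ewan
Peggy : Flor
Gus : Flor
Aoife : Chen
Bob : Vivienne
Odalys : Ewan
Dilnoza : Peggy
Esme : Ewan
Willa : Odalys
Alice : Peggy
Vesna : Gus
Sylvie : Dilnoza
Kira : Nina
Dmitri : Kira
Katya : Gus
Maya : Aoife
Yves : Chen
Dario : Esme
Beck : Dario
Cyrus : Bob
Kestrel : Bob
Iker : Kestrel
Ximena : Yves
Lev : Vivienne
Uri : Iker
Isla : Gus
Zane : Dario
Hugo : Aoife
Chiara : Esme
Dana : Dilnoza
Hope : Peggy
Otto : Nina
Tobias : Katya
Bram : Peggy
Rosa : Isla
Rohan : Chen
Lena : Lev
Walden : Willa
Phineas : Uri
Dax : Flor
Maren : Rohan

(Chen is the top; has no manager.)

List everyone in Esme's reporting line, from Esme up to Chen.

Esme -> Ewan -> Chen

Esme reports to Ewan. Ewan reports to Chen. Chen is at the top.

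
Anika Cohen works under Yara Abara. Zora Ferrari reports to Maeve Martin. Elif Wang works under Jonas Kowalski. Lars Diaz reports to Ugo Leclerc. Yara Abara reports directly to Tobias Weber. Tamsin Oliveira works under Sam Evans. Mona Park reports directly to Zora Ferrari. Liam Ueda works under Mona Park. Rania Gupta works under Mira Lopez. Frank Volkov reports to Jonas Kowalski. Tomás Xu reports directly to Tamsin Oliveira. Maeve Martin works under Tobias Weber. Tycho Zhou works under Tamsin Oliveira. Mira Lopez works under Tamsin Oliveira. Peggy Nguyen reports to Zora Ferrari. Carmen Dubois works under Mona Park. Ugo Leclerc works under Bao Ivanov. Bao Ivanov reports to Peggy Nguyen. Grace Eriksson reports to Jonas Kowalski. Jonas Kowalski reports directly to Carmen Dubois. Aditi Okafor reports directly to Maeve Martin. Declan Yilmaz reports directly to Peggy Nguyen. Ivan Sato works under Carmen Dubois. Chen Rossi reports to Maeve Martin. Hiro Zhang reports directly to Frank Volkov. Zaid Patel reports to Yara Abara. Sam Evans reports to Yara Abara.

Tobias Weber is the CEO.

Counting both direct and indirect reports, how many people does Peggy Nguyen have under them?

Peggy Nguyen directly manages Bao Ivanov, Declan Yilmaz. Under Bao Ivanov: Ugo Leclerc, Lars Diaz (2). Declan Yilmaz has no reports. So Peggy Nguyen's organization is 2 direct reports plus everyone under them: 3 + 1 = 4.

4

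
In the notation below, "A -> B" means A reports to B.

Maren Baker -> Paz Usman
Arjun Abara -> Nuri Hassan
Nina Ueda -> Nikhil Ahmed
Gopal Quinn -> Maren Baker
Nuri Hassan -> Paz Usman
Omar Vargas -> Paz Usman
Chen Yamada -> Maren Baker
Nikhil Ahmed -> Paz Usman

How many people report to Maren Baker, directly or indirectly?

Maren Baker directly manages Chen Yamada, Gopal Quinn. Chen Yamada has no reports. Gopal Quinn has no reports. So Maren Baker's organization is 2 direct reports plus everyone under them: 1 + 1 = 2.

2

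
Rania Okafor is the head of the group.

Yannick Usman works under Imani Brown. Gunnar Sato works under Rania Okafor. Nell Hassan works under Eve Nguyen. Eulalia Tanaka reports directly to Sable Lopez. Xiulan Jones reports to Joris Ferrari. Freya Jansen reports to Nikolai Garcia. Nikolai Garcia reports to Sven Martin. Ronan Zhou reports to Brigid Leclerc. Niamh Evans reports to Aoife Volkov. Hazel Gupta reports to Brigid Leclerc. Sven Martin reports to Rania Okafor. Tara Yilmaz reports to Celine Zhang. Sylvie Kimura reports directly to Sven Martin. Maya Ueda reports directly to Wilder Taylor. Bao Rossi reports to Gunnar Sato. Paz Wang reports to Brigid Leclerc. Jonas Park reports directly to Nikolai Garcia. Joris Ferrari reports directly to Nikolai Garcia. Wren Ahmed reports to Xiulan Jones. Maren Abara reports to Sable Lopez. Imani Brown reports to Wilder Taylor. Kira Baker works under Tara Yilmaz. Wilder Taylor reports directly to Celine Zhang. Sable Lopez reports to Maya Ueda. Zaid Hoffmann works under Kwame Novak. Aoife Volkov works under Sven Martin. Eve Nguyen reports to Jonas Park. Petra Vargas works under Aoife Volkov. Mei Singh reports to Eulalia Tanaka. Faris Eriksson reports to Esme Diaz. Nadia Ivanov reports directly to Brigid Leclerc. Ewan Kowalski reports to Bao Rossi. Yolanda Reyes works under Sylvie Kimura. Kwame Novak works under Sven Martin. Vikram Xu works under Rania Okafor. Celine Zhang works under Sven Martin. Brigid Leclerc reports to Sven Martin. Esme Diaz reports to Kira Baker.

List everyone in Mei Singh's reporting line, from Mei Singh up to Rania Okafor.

Mei Singh reports to Eulalia Tanaka. Eulalia Tanaka reports to Sable Lopez. Sable Lopez reports to Maya Ueda. Maya Ueda reports to Wilder Taylor. Wilder Taylor reports to Celine Zhang. Celine Zhang reports to Sven Martin. Sven Martin reports to Rania Okafor. Rania Okafor is at the top.

Mei Singh -> Eulalia Tanaka -> Sable Lopez -> Maya Ueda -> Wilder Taylor -> Celine Zhang -> Sven Martin -> Rania Okafor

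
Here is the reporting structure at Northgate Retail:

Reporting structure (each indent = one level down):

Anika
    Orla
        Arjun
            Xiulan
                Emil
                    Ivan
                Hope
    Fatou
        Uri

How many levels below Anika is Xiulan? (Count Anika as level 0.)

3

Chain from Xiulan up to Anika: Xiulan → Arjun → Orla → Anika. That is 3 steps up, so Xiulan is 3 levels below Anika.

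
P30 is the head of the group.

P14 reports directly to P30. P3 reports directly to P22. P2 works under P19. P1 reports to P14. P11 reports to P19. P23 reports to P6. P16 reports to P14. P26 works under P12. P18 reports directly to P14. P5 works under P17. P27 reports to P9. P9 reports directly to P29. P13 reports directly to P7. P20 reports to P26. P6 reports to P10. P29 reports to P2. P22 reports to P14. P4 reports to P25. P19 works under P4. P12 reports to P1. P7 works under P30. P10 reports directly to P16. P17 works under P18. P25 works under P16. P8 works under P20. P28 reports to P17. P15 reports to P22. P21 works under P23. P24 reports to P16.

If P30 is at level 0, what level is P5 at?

Chain from P5 up to P30: P5 → P17 → P18 → P14 → P30. That is 4 steps up, so P5 is 4 levels below P30.

4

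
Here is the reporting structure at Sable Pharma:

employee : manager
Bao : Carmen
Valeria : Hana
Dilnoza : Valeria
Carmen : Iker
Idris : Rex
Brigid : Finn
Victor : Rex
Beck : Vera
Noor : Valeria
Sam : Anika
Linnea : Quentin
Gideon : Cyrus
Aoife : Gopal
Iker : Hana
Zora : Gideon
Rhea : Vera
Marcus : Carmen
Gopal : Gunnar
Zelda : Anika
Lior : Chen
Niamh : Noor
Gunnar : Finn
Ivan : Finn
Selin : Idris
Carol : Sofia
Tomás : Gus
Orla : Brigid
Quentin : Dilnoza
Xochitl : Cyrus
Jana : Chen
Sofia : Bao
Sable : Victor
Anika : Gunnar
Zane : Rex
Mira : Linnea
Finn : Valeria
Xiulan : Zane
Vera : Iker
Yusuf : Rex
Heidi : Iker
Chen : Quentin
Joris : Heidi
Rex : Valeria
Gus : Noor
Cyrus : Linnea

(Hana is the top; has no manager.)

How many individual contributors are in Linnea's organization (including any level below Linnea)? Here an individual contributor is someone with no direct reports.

3

The people in Linnea's organization with no one reporting to them are Xochitl, Zora, Mira. That is 3.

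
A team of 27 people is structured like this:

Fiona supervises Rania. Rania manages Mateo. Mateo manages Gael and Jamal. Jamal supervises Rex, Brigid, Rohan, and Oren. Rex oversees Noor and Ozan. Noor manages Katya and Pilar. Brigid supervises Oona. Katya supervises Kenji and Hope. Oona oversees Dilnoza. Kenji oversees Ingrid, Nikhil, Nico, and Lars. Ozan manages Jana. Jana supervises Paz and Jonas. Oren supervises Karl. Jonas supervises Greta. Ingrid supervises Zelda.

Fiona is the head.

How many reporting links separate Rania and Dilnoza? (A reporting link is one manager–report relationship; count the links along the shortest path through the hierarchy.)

Dilnoza is in Rania's organization: the chain from Dilnoza up to Rania is Dilnoza → Oona → Brigid → Jamal → Mateo → Rania, which is 5 links.

5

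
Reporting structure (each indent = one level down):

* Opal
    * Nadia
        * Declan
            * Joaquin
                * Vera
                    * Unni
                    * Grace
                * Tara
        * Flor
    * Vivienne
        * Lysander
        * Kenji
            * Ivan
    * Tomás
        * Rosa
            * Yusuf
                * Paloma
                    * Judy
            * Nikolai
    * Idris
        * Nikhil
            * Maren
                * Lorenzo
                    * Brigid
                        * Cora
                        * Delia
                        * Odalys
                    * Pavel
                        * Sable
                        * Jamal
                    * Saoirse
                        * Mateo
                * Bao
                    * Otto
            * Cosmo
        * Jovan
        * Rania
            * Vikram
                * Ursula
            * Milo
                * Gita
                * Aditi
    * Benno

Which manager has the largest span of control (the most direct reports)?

Direct-report counts: Opal has 5; Idris has 3; Rania has 2; Milo has 2; Vikram has 1; Nikhil has 2; Maren has 2; Bao has 1; Lorenzo has 3; Saoirse has 1; Pavel has 2; Brigid has 3; Tomás has 1; Rosa has 2; Yusuf has 1; Paloma has 1; Vivienne has 2; Kenji has 1; Nadia has 2; Declan has 1; Joaquin has 2; Vera has 2. The largest is 5, held by Opal.

Opal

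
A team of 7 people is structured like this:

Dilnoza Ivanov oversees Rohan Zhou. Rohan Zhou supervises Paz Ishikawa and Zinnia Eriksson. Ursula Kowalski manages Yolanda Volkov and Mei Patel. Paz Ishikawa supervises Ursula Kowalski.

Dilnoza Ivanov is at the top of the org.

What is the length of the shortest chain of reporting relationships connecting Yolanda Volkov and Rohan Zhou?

Yolanda Volkov is in Rohan Zhou's organization: the chain from Yolanda Volkov up to Rohan Zhou is Yolanda Volkov → Ursula Kowalski → Paz Ishikawa → Rohan Zhou, which is 3 links.

3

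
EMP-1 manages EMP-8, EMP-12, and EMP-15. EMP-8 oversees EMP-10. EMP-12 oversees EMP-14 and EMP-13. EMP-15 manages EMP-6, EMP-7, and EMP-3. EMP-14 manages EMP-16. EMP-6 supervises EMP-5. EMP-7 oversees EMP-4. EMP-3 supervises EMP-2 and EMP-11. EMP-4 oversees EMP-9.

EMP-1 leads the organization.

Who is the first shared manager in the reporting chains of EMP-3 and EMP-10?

EMP-3's chain of managers is EMP-15, EMP-1. EMP-10's chain of managers is EMP-8, EMP-1. The first manager that appears in both chains is EMP-1.

EMP-1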